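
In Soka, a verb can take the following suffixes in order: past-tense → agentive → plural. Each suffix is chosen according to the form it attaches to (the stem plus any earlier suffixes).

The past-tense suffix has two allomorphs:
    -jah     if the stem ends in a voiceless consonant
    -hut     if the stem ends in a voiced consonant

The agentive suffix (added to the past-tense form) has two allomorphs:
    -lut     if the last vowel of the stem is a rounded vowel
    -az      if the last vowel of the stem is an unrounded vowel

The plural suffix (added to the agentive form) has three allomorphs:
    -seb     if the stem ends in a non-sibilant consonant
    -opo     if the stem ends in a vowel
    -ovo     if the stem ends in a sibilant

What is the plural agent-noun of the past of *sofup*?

sofupjahazovo

*sofup* — final consonant /p/ (voiceless) → -jah → *sofupjah*.
The past-tense form *sofupjah*: last vowel = /a/, an unrounded vowel → -az → *sofupjahaz*.
The agentive form *sofupjahaz* — final sound /z/ (a sibilant) → -ovo → *sofupjahazovo*.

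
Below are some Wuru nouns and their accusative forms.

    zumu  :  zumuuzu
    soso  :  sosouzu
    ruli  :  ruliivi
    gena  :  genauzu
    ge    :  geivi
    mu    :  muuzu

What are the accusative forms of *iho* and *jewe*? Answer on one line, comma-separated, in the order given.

The pattern is front/back vowel harmony: -ivi when the last vowel of the stem is a front vowel (*ruli*, *ge*); -uzu when the last vowel of the stem is a back vowel (*zumu*, *soso*, *gena*, *mu*).
*iho* — last vowel /o/ (a back vowel) → -uzu → *ihouzu*.
The last vowel of *jewe* is /e/, which is a front vowel, so the suffix is -ivi, giving *jeweivi*.

ihouzu, jeweivi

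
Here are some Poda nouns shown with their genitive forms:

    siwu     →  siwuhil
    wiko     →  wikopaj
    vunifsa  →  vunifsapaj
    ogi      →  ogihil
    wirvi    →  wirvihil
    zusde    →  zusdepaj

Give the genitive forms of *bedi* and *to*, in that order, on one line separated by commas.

bedihil, topaj

The suffix is conditioned by the last vowel: -hil when the last vowel of the stem is a high vowel (*siwu*, *ogi*, *wirvi*); -paj when the last vowel of the stem is a non-high vowel (*wiko*, *vunifsa*, *zusde*).
The last vowel of *bedi* is /i/, which is a high vowel, so the suffix is -hil, giving *bedihil*.
The last vowel of *to* is /o/, which is a non-high vowel, so the suffix is -paj, giving *topaj*.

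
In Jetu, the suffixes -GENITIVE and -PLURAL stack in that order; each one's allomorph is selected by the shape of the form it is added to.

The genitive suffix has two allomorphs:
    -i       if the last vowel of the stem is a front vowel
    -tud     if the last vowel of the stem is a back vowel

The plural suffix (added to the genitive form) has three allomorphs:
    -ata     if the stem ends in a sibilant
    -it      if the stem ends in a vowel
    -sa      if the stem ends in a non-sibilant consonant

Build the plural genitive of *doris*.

The last vowel of *doris* is /i/, which is a front vowel, so the genitive suffix is -i, giving *dorisi*.
The final sound of the genitive form *dorisi* is /i/, which is a vowel, so the plural suffix is -it, giving *dorisiit*.

dorisiit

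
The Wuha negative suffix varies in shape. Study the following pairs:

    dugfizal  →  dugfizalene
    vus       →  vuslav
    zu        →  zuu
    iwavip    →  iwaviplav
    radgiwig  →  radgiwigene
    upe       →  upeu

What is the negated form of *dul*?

The pattern is voicing of the final sound: -lav when the stem ends in a voiceless consonant (*vus*, *iwavip*); -ene when the stem ends in a voiced consonant (*dugfizal*, *radgiwig*); -u when the stem ends in a vowel (*zu*, *upe*).
Since the final sound of *dul* is /l/ (a voiced consonant), it takes -ene, giving *dulene*.

dulene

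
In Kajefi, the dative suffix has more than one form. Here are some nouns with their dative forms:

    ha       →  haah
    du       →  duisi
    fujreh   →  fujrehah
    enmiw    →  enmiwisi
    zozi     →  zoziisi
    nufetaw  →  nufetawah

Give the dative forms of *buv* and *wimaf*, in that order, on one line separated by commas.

buvisi, wimafah

The pattern is height harmony: -isi when the last vowel of the stem is a high vowel (*du*, *enmiw*, *zozi*); -ah when the last vowel of the stem is a non-high vowel (*ha*, *fujreh*, *nufetaw*).
Since the last vowel of *buv* is /u/ (a high vowel), it takes -isi, giving *buvisi*.
The last vowel of *wimaf* is /a/, which is a non-high vowel, so the suffix is -ah, giving *wimafah*.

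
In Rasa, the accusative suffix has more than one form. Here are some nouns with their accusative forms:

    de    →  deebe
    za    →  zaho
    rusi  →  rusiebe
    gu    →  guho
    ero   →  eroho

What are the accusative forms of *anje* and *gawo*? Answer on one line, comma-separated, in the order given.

The alternation tracks the last vowel of the stem — -ebe when the last vowel of the stem is a front vowel (*de*, *rusi*); -ho when the last vowel of the stem is a back vowel (*za*, *gu*, *ero*).
The last vowel of *anje* is /e/, which is a front vowel, so the suffix is -ebe, giving *anjeebe*.
Since the last vowel of *gawo* is /o/ (a back vowel), it takes -ho, giving *gawoho*.

anjeebe, gawoho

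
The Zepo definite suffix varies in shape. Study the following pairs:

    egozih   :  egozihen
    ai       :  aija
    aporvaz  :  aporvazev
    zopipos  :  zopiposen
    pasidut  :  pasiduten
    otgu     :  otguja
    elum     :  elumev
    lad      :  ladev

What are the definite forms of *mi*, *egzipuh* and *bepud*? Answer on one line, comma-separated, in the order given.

Looking at the final sound of each stem: -en when the stem ends in a voiceless consonant (*egozih*, *zopipos*, *pasidut*); -ev when the stem ends in a voiced consonant (*aporvaz*, *elum*, *lad*); -ja when the stem ends in a vowel (*ai*, *otgu*).
The final sound of *mi* is /i/, which is a vowel, so the suffix is -ja, giving *mija*.
Since the final sound of *egzipuh* is /h/ (a voiceless consonant), it takes -en, giving *egzipuhen*.
The final sound of *bepud* is /d/, which is a voiced consonant, so the suffix is -ev, giving *bepudev*.

mija, egzipuhen, bepudev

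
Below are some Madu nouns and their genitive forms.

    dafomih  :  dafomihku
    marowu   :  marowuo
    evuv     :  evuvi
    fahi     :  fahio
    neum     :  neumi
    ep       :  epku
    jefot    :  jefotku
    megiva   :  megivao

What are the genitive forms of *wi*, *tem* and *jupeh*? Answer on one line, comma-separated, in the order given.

The alternation tracks the final sound of the stem — -ku when the stem ends in a voiceless consonant (*dafomih*, *ep*, *jefot*); -i when the stem ends in a voiced consonant (*evuv*, *neum*); -o when the stem ends in a vowel (*marowu*, *fahi*, *megiva*).
The final sound of *wi* is /i/, which is a vowel, so the suffix is -o, giving *wio*.
Since the final sound of *tem* is /m/ (a voiced consonant), it takes -i, giving *temi*.
Since the final sound of *jupeh* is /h/ (a voiceless consonant), it takes -ku, giving *jupehku*.

wio, temi, jupehku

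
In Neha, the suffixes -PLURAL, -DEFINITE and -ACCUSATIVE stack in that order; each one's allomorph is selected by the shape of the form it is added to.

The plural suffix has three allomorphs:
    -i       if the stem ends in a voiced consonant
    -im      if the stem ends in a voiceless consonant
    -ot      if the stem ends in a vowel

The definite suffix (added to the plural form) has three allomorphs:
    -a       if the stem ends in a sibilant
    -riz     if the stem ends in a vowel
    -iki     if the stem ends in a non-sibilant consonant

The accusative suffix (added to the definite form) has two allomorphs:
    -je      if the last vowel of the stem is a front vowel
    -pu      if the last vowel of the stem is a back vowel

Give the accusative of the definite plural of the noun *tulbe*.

tulbeotikije

*tulbe* — final sound /e/ (a vowel) → -ot → *tulbeot*.
The final sound of the plural form *tulbeot* is /t/, which is a non-sibilant consonant, so the definite suffix is -iki, giving *tulbeotiki*.
The last vowel of the definite form *tulbeotiki* is /i/, which is a front vowel, so the accusative suffix is -je, giving *tulbeotikije*.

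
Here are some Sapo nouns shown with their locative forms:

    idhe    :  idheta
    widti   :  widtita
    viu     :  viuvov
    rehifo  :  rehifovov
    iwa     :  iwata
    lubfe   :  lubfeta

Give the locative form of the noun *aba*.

abata

The pattern is rounding harmony: -vov when the last vowel of the stem is a rounded vowel (*viu*, *rehifo*); -ta when the last vowel of the stem is an unrounded vowel (*idhe*, *widti*, *iwa*, *lubfe*).
The last vowel of *aba* is /a/, which is an unrounded vowel, so the suffix is -ta, giving *abata*.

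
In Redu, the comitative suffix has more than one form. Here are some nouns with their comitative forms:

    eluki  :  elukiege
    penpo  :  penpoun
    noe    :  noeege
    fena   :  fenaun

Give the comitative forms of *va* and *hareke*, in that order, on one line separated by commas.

vaun, harekeege

The suffix is conditioned by the last vowel: -ege when the last vowel of the stem is a front vowel (*eluki*, *noe*); -un when the last vowel of the stem is a back vowel (*penpo*, *fena*).
Since the last vowel of *va* is /a/ (a back vowel), it takes -un, giving *vaun*.
*hareke* — last vowel /e/ (a front vowel) → -ege → *harekeege*.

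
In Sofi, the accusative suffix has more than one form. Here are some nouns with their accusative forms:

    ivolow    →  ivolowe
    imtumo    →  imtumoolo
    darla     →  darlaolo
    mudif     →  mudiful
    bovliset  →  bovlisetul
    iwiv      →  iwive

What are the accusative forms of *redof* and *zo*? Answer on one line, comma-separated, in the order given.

Looking at the final sound of each stem: -ul when the stem ends in a voiceless consonant (*mudif*, *bovliset*); -e when the stem ends in a voiced consonant (*ivolow*, *iwiv*); -olo when the stem ends in a vowel (*imtumo*, *darla*).
*redof*: final sound = /f/, a voiceless consonant → -ul → *redoful*.
The final sound of *zo* is /o/, which is a vowel, so the suffix is -olo, giving *zoolo*.

redoful, zoolo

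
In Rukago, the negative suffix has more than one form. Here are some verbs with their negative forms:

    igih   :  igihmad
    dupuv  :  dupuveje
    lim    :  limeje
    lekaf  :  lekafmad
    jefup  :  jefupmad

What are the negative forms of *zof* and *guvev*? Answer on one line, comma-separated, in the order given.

zofmad, guveveje

The alternation tracks the final consonant of the stem — -mad when the stem ends in a voiceless consonant (*igih*, *lekaf*, *jefup*); -eje when the stem ends in a voiced consonant (*dupuv*, *lim*).
Since the final consonant of *zof* is /f/ (voiceless), it takes -mad, giving *zofmad*.
*guvev*: final consonant = /v/, voiced → -eje → *guveveje*.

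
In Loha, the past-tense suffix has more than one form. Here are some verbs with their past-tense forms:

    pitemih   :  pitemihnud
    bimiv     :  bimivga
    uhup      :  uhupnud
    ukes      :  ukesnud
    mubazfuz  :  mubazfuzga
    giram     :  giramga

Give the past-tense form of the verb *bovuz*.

The suffix is conditioned by the final consonant: -nud when the stem ends in a voiceless consonant (*pitemih*, *uhup*, *ukes*); -ga when the stem ends in a voiced consonant (*bimiv*, *mubazfuz*, *giram*).
Since the final consonant of *bovuz* is /z/ (voiced), it takes -ga, giving *bovuzga*.

bovuzga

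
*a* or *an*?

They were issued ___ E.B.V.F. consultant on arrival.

The indefinite article is chosen by the initial *sound* of the following word, not its spelling.
The initialism *E.B.V.F.* is read letter by letter; the first letter, E, is pronounced /iː/, which begins with a vowel sound.
So the article is *an*: They were issued an E.B.V.F. consultant on arrival.

an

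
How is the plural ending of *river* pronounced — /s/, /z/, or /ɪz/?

The stem *river* ends in a voiced non-sibilant sound.
The plural suffix surfaces as /ɪz/ after sibilants, /s/ after other voiceless consonants, and /z/ after other voiced sounds.
So the plural -s on *river* is pronounced /z/.

/z/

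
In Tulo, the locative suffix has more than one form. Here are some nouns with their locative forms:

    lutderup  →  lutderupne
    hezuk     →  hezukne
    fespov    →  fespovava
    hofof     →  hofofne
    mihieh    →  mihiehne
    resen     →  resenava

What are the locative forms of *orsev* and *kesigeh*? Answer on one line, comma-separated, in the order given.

orsevava, kesigehne

The alternation tracks the final consonant of the stem — -ne when the stem ends in a voiceless consonant (*lutderup*, *hezuk*, *hofof*, *mihieh*); -ava when the stem ends in a voiced consonant (*fespov*, *resen*).
Since the final consonant of *orsev* is /v/ (voiced), it takes -ava, giving *orsevava*.
*kesigeh*: final consonant = /h/, voiceless → -ne → *kesigehne*.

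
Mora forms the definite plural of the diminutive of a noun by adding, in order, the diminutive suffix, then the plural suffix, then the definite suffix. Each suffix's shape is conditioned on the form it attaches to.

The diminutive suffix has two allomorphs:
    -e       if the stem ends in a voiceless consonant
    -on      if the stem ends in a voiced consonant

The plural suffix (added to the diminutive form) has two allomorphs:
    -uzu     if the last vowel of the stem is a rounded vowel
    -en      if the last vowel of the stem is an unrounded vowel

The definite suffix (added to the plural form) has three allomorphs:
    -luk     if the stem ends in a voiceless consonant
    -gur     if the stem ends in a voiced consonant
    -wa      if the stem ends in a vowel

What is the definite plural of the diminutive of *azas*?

azaseengur

*azas*: final consonant = /s/, voiceless → -e → *azase*.
The diminutive form *azase*: last vowel = /e/, an unrounded vowel → -en → *azaseen*.
The plural form *azaseen*: final sound = /n/, a voiced consonant → -gur → *azaseengur*.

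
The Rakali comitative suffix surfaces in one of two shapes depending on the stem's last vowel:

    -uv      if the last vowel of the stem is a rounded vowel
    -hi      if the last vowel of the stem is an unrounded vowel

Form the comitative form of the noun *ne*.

nehi

Since the last vowel of *ne* is /e/ (an unrounded vowel), it takes -hi, giving *nehi*.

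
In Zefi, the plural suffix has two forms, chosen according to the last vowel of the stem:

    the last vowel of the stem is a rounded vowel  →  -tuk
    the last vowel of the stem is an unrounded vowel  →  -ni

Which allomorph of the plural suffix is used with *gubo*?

-tuk

*gubo*: last vowel = /o/, a rounded vowel → -tuk.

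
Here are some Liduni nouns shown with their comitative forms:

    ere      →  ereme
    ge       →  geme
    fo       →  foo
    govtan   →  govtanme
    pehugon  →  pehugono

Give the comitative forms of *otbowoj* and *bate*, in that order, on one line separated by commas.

otbowojo, bateme

The alternation tracks the last vowel of the stem — -o when the last vowel of the stem is a rounded vowel (*fo*, *pehugon*); -me when the last vowel of the stem is an unrounded vowel (*ere*, *ge*, *govtan*).
*otbowoj*: last vowel = /o/, a rounded vowel → -o → *otbowojo*.
Since the last vowel of *bate* is /e/ (an unrounded vowel), it takes -me, giving *bateme*.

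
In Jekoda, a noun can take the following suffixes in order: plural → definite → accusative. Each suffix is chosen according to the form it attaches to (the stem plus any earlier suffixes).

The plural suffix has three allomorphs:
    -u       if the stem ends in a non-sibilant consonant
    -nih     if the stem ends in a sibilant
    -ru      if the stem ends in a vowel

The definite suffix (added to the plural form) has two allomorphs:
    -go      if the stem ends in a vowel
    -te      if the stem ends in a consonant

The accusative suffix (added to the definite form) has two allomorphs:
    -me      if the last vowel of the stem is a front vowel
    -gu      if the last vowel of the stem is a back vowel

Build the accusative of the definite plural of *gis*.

gisnihteme

*gis* — final sound /s/ (a sibilant) → -nih → *gisnih*.
The final sound of the plural form *gisnih* is /h/, which is a consonant, so the definite suffix is -te, giving *gisnihte*.
The definite form *gisnihte* — last vowel /e/ (a front vowel) → -me → *gisnihteme*.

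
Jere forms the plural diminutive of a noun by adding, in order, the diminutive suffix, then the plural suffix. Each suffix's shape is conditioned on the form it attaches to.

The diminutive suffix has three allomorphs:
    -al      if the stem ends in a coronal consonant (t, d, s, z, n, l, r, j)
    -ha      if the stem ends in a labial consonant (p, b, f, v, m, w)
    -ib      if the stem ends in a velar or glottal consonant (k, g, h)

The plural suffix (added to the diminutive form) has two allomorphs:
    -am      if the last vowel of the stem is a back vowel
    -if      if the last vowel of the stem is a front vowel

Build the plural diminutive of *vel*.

velalam

The final consonant of *vel* is /l/, which is coronal, so the diminutive suffix is -al, giving *velal*.
The diminutive form *velal*: last vowel = /a/, a back vowel → -am → *velalam*.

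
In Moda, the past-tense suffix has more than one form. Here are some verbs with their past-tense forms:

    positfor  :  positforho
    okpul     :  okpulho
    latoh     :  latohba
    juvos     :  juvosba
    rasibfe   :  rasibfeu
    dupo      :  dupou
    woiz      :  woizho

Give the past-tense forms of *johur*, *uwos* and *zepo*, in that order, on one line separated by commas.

johurho, uwosba, zepou

The pattern is voicing of the final sound: -ba when the stem ends in a voiceless consonant (*latoh*, *juvos*); -ho when the stem ends in a voiced consonant (*positfor*, *okpul*, *woiz*); -u when the stem ends in a vowel (*rasibfe*, *dupo*).
*johur* — final sound /r/ (a voiced consonant) → -ho → *johurho*.
*uwos* — final sound /s/ (a voiceless consonant) → -ba → *uwosba*.
The final sound of *zepo* is /o/, which is a vowel, so the suffix is -u, giving *zepou*.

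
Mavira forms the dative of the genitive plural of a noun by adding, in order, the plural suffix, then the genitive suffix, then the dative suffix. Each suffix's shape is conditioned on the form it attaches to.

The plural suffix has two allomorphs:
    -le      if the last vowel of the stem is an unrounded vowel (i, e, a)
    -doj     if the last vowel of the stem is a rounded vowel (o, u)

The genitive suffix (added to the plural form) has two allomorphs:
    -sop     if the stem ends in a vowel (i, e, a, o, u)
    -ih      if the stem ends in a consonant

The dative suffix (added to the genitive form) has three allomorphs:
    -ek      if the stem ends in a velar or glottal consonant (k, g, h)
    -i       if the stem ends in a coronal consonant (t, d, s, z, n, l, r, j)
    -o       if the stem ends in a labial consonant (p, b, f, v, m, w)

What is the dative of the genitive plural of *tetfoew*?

tetfoewlesopo

*tetfoew* — last vowel /e/ (an unrounded vowel) → -le → *tetfoewle*.
The plural form *tetfoewle*: final sound = /e/, a vowel → -sop → *tetfoewlesop*.
The genitive form *tetfoewlesop*: final consonant = /p/, labial → -o → *tetfoewlesopo*.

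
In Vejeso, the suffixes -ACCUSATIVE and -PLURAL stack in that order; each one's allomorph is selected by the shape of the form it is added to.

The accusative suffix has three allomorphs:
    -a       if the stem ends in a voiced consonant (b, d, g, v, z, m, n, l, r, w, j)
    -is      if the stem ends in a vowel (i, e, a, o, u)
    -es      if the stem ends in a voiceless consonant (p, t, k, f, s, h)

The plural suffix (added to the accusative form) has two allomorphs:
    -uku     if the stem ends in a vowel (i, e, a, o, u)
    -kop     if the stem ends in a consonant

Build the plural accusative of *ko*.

The final sound of *ko* is /o/, which is a vowel, so the accusative suffix is -is, giving *kois*.
The accusative form *kois* — final sound /s/ (a consonant) → -kop → *koiskop*.

koiskop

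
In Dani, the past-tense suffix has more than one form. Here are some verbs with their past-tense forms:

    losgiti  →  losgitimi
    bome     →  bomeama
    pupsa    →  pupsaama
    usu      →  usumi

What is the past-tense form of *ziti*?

zitimi

The suffix is conditioned by the last vowel: -mi when the last vowel of the stem is a high vowel (*losgiti*, *usu*); -ama when the last vowel of the stem is a non-high vowel (*bome*, *pupsa*).
*ziti* — last vowel /i/ (a high vowel) → -mi → *zitimi*.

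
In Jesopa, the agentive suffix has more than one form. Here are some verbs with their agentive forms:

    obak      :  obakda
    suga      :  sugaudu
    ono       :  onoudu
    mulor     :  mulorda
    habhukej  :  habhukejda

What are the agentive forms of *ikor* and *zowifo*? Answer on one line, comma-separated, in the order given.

ikorda, zowifoudu

Looking at the final sound of each stem: -da when the stem ends in a consonant (*obak*, *mulor*, *habhukej*); -udu when the stem ends in a vowel (*suga*, *ono*).
*ikor* — final sound /r/ (a consonant) → -da → *ikorda*.
*zowifo*: final sound = /o/, a vowel → -udu → *zowifoudu*.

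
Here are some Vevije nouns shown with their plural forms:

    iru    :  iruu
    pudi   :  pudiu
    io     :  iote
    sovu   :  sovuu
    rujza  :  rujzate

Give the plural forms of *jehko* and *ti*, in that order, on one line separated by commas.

jehkote, tiu

The suffix is conditioned by the last vowel: -u when the last vowel of the stem is a high vowel (*iru*, *pudi*, *sovu*); -te when the last vowel of the stem is a non-high vowel (*io*, *rujza*).
*jehko* — last vowel /o/ (a non-high vowel) → -te → *jehkote*.
The last vowel of *ti* is /i/, which is a high vowel, so the suffix is -u, giving *tiu*.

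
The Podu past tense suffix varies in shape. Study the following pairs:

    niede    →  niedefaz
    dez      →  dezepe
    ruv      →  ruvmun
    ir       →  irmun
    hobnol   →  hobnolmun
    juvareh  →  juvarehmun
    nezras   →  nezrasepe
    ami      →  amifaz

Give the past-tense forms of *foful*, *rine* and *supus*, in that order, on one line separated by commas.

fofulmun, rinefaz, supusepe

Looking at the final sound of each stem: -epe when the stem ends in a sibilant (*dez*, *nezras*); -mun when the stem ends in a non-sibilant consonant (*ruv*, *ir*, *hobnol*, *juvareh*); -faz when the stem ends in a vowel (*niede*, *ami*).
The final sound of *foful* is /l/, which is a non-sibilant consonant, so the suffix is -mun, giving *fofulmun*.
The final sound of *rine* is /e/, which is a vowel, so the suffix is -faz, giving *rinefaz*.
Since the final sound of *supus* is /s/ (a sibilant), it takes -epe, giving *supusepe*.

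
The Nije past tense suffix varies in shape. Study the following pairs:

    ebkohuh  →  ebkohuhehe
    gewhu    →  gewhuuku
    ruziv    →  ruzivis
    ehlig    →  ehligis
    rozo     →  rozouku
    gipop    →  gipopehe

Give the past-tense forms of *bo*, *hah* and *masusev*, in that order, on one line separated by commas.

bouku, hahehe, masusevis

The pattern is voicing of the final sound: -ehe when the stem ends in a voiceless consonant (*ebkohuh*, *gipop*); -is when the stem ends in a voiced consonant (*ruziv*, *ehlig*); -uku when the stem ends in a vowel (*gewhu*, *rozo*).
*bo*: final sound = /o/, a vowel → -uku → *bouku*.
Since the final sound of *hah* is /h/ (a voiceless consonant), it takes -ehe, giving *hahehe*.
The final sound of *masusev* is /v/, which is a voiced consonant, so the suffix is -is, giving *masusevis*.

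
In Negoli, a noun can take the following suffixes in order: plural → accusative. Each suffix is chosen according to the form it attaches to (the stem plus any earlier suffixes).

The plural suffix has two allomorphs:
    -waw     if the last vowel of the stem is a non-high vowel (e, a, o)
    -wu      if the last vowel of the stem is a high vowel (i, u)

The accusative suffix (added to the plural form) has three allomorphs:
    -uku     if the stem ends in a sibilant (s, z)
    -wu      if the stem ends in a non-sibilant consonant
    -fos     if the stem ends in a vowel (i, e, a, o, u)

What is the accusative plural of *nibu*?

nibuwufos

Since the last vowel of *nibu* is /u/ (a high vowel), it takes -wu, giving *nibuwu*.
The plural form *nibuwu* — final sound /u/ (a vowel) → -fos → *nibuwufos*.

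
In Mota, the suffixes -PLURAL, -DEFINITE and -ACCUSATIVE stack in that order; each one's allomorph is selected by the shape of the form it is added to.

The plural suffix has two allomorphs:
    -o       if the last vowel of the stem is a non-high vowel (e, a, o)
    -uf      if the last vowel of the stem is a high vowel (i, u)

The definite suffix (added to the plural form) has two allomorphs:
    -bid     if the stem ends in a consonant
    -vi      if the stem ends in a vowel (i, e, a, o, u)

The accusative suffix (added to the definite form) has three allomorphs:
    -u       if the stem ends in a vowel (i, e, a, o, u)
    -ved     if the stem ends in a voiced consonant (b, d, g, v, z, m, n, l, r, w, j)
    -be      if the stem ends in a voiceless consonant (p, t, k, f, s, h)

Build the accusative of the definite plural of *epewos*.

epewosoviu

The last vowel of *epewos* is /o/, which is a non-high vowel, so the plural suffix is -o, giving *epewoso*.
The plural form *epewoso*: final sound = /o/, a vowel → -vi → *epewosovi*.
The definite form *epewosovi*: final sound = /i/, a vowel → -u → *epewosoviu*.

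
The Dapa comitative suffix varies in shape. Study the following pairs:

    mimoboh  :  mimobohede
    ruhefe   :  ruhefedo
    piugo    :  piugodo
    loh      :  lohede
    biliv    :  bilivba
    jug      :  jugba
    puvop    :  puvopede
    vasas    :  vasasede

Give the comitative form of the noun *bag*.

bagba

The suffix is conditioned by the final sound: -ede when the stem ends in a voiceless consonant (*mimoboh*, *loh*, *puvop*, *vasas*); -ba when the stem ends in a voiced consonant (*biliv*, *jug*); -do when the stem ends in a vowel (*ruhefe*, *piugo*).
*bag*: final sound = /g/, a voiced consonant → -ba → *bagba*.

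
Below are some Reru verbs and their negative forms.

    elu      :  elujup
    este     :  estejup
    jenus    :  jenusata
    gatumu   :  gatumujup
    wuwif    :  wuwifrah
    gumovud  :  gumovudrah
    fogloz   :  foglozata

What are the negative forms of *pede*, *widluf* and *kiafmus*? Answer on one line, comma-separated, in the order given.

Looking at the final sound of each stem: -ata when the stem ends in a sibilant (*jenus*, *fogloz*); -rah when the stem ends in a non-sibilant consonant (*wuwif*, *gumovud*); -jup when the stem ends in a vowel (*elu*, *este*, *gatumu*).
*pede* — final sound /e/ (a vowel) → -jup → *pedejup*.
Since the final sound of *widluf* is /f/ (a non-sibilant consonant), it takes -rah, giving *widlufrah*.
*kiafmus* — final sound /s/ (a sibilant) → -ata → *kiafmusata*.

pedejup, widlufrah, kiafmusata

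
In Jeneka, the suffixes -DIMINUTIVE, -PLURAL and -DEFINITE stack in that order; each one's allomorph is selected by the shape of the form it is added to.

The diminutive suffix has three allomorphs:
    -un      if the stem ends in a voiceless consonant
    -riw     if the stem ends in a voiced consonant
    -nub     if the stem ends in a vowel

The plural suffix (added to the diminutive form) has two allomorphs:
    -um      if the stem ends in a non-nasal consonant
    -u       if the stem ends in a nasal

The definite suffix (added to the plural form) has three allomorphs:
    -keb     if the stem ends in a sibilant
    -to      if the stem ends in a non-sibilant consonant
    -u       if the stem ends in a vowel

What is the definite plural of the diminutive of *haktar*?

*haktar* — final sound /r/ (a voiced consonant) → -riw → *haktarriw*.
The final consonant of the diminutive form *haktarriw* is /w/, which is non-nasal, so the plural suffix is -um, giving *haktarriwum*.
Since the final sound of the plural form *haktarriwum* is /m/ (a non-sibilant consonant), it takes -to, giving *haktarriwumto*.

haktarriwumto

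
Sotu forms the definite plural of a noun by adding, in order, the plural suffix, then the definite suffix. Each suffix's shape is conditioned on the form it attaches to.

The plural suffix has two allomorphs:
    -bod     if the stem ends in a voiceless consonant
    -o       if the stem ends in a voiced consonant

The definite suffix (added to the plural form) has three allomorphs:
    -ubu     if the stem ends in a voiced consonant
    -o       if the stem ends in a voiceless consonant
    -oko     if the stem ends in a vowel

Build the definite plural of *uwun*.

*uwun* — final consonant /n/ (voiced) → -o → *uwuno*.
The plural form *uwuno*: final sound = /o/, a vowel → -oko → *uwunooko*.

uwunooko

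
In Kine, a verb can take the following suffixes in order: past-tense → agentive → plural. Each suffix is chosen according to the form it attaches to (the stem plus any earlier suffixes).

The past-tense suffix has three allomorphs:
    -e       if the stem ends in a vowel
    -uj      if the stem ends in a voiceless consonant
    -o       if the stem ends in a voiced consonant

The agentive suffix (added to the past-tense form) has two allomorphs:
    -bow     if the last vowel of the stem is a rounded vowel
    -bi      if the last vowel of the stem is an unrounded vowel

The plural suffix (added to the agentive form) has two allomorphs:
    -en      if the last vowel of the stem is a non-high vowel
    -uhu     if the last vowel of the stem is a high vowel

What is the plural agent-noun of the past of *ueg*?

The final sound of *ueg* is /g/, which is a voiced consonant, so the past-tense suffix is -o, giving *uego*.
Since the last vowel of the past-tense form *uego* is /o/ (a rounded vowel), it takes -bow, giving *uegobow*.
The agentive form *uegobow*: last vowel = /o/, a non-high vowel → -en → *uegobowen*.

uegobowen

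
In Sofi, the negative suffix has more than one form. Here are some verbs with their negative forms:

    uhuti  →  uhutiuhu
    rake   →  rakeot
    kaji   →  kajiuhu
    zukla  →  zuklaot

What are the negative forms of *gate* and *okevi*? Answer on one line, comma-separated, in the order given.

The suffix is conditioned by the last vowel: -uhu when the last vowel of the stem is a high vowel (*uhuti*, *kaji*); -ot when the last vowel of the stem is a non-high vowel (*rake*, *zukla*).
Since the last vowel of *gate* is /e/ (a non-high vowel), it takes -ot, giving *gateot*.
*okevi* — last vowel /i/ (a high vowel) → -uhu → *okeviuhu*.

gateot, okeviuhu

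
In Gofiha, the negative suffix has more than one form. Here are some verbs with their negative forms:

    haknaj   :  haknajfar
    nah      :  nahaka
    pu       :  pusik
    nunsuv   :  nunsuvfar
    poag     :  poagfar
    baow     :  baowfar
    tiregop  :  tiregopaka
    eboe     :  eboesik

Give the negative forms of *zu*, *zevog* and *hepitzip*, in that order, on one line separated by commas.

The alternation tracks the final sound of the stem — -aka when the stem ends in a voiceless consonant (*nah*, *tiregop*); -far when the stem ends in a voiced consonant (*haknaj*, *nunsuv*, *poag*, *baow*); -sik when the stem ends in a vowel (*pu*, *eboe*).
Since the final sound of *zu* is /u/ (a vowel), it takes -sik, giving *zusik*.
*zevog* — final sound /g/ (a voiced consonant) → -far → *zevogfar*.
*hepitzip* — final sound /p/ (a voiceless consonant) → -aka → *hepitzipaka*.

zusik, zevogfar, hepitzipaka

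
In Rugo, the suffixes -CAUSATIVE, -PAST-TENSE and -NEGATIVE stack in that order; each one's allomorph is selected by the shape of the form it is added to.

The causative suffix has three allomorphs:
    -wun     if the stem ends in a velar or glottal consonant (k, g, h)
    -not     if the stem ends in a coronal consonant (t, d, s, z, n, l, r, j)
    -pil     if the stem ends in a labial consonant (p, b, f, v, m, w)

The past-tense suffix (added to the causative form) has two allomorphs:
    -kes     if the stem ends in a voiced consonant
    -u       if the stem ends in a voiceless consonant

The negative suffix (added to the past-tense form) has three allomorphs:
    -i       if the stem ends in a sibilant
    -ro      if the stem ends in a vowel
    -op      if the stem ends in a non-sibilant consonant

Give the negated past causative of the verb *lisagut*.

lisagutnoturo

Since the final consonant of *lisagut* is /t/ (coronal), it takes -not, giving *lisagutnot*.
The causative form *lisagutnot*: final consonant = /t/, voiceless → -u → *lisagutnotu*.
Since the final sound of the past-tense form *lisagutnotu* is /u/ (a vowel), it takes -ro, giving *lisagutnoturo*.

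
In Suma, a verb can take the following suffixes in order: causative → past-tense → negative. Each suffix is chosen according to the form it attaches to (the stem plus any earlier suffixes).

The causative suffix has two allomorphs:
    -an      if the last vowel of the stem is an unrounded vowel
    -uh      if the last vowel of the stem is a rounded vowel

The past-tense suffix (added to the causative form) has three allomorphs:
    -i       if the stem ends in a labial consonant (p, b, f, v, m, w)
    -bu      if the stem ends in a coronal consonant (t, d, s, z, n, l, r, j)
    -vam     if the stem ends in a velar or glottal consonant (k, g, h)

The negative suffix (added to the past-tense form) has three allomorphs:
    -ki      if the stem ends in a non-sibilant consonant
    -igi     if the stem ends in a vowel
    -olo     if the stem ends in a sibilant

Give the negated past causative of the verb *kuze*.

kuzeanbuigi

Since the last vowel of *kuze* is /e/ (an unrounded vowel), it takes -an, giving *kuzean*.
Since the final consonant of the causative form *kuzean* is /n/ (coronal), it takes -bu, giving *kuzeanbu*.
Since the final sound of the past-tense form *kuzeanbu* is /u/ (a vowel), it takes -igi, giving *kuzeanbuigi*.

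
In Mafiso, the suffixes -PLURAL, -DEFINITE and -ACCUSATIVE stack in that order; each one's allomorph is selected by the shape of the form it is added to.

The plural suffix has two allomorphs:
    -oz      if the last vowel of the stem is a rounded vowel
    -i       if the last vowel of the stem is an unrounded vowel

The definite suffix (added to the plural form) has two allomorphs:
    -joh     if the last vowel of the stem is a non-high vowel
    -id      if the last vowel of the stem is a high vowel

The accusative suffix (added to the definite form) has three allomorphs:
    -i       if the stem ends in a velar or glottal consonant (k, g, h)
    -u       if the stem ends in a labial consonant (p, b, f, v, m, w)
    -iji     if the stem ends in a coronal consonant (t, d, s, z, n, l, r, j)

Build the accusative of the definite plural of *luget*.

*luget*: last vowel = /e/, an unrounded vowel → -i → *lugeti*.
Since the last vowel of the plural form *lugeti* is /i/ (a high vowel), it takes -id, giving *lugetiid*.
Since the final consonant of the definite form *lugetiid* is /d/ (coronal), it takes -iji, giving *lugetiidiji*.

lugetiidiji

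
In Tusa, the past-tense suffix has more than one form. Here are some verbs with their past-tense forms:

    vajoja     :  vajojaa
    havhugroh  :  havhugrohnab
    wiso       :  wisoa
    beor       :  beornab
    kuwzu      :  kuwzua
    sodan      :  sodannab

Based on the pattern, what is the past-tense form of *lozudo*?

lozudoa

The suffix is conditioned by the final sound: -nab when the stem ends in a consonant (*havhugroh*, *beor*, *sodan*); -a when the stem ends in a vowel (*vajoja*, *wiso*, *kuwzu*).
The final sound of *lozudo* is /o/, which is a vowel, so the suffix is -a, giving *lozudoa*.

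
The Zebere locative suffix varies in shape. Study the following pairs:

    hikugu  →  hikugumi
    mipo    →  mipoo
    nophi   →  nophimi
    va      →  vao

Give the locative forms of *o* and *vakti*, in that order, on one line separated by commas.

The pattern is height harmony: -mi when the last vowel of the stem is a high vowel (*hikugu*, *nophi*); -o when the last vowel of the stem is a non-high vowel (*mipo*, *va*).
*o* — last vowel /o/ (a non-high vowel) → -o → *oo*.
Since the last vowel of *vakti* is /i/ (a high vowel), it takes -mi, giving *vaktimi*.

oo, vaktimi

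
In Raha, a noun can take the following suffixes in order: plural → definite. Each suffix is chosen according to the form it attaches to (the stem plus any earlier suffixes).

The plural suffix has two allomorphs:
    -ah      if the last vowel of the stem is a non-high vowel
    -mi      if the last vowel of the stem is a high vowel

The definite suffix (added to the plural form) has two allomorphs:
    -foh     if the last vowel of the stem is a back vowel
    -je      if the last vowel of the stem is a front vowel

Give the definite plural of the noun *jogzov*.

Since the last vowel of *jogzov* is /o/ (a non-high vowel), it takes -ah, giving *jogzovah*.
Since the last vowel of the plural form *jogzovah* is /a/ (a back vowel), it takes -foh, giving *jogzovahfoh*.

jogzovahfoh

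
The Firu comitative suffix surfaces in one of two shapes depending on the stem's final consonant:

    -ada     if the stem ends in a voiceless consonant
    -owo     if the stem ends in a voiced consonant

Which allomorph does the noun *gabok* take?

-ada

*gabok*: final consonant = /k/, voiceless → -ada.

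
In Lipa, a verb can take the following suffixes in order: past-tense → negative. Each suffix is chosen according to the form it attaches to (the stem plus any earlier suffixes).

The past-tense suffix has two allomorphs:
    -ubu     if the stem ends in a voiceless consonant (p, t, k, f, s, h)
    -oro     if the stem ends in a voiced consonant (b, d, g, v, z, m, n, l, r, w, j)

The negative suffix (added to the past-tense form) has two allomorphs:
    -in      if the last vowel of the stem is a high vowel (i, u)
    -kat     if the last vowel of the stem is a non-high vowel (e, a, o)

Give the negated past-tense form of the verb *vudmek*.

vudmekubuin

*vudmek* — final consonant /k/ (voiceless) → -ubu → *vudmekubu*.
The past-tense form *vudmekubu*: last vowel = /u/, a high vowel → -in → *vudmekubuin*.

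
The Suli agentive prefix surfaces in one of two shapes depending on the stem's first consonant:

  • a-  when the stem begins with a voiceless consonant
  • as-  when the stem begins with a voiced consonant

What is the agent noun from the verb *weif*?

*weif* — first consonant /w/ (voiced) → as- → *asweif*.

asweif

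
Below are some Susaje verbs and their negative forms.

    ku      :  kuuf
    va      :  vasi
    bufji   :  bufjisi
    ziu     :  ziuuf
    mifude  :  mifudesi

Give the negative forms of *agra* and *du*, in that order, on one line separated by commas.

The suffix is conditioned by the last vowel: -uf when the last vowel of the stem is a rounded vowel (*ku*, *ziu*); -si when the last vowel of the stem is an unrounded vowel (*va*, *bufji*, *mifude*).
*agra*: last vowel = /a/, an unrounded vowel → -si → *agrasi*.
The last vowel of *du* is /u/, which is a rounded vowel, so the suffix is -uf, giving *duuf*.

agrasi, duuf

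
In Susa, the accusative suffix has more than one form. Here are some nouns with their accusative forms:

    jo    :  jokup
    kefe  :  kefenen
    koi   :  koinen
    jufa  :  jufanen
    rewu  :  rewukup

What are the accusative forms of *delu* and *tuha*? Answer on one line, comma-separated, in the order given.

delukup, tuhanen

The pattern is rounding harmony: -kup when the last vowel of the stem is a rounded vowel (*jo*, *rewu*); -nen when the last vowel of the stem is an unrounded vowel (*kefe*, *koi*, *jufa*).
*delu*: last vowel = /u/, a rounded vowel → -kup → *delukup*.
*tuha*: last vowel = /a/, an unrounded vowel → -nen → *tuhanen*.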